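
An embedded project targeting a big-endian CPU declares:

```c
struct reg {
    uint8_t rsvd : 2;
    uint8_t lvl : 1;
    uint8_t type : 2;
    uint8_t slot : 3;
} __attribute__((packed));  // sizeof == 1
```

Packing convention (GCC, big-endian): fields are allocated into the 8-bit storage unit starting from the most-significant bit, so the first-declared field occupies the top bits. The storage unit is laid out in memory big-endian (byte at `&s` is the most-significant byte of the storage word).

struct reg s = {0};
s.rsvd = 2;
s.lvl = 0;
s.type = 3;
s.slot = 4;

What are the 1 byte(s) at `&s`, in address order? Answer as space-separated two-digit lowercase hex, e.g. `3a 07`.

rsvd (2b) val=2 bits=0x2 at bit 6: 0x80
lvl (1b) val=0 bits=0x0 at bit 5: 0x80
type (2b) val=3 bits=0x3 at bit 3: 0x98
slot (3b) val=4 bits=0x4 at bit 0: 0x9c
word = 0x9c → big-endian bytes:
  [0]=0x9c

9c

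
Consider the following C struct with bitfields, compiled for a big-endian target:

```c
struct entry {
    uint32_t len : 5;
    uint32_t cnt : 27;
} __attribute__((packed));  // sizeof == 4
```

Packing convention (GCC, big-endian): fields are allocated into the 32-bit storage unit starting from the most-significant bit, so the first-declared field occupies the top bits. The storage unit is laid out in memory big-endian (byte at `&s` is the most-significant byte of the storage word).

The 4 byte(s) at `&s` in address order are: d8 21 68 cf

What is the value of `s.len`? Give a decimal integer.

27

[0]=0xd8 [1]=0x21 [2]=0x68 [3]=0xcf (big-endian) → word 0xd82168cf
len:5 @ bit 27 → (0xd82168cf>>27)&0x1f = 0x1b  ←
cnt:27 @ bit 0 → (0xd82168cf>>0)&0x7ffffff = 0x2168cf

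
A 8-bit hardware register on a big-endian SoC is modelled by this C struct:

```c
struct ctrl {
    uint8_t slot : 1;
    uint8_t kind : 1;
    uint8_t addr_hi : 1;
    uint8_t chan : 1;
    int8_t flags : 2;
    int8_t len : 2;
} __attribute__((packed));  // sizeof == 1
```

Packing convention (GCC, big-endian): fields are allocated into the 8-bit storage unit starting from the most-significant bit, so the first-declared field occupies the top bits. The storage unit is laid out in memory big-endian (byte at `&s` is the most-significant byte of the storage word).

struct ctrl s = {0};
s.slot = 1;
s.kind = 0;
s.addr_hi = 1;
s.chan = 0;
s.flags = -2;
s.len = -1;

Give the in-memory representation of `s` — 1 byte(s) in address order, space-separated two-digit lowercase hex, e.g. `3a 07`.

slot:1 = 1 → 0x1 << 7 → word 0x80
kind:1 = 0 → 0x0 << 6 → word 0x80
addr_hi:1 = 1 → 0x1 << 5 → word 0xa0
chan:1 = 0 → 0x0 << 4 → word 0xa0
flags:2 = -2 → 0x2 << 2 → word 0xa8
len:2 = -1 → 0x3 << 0 → word 0xab
word = 0xab → big-endian bytes:
  [0]=0xab

ab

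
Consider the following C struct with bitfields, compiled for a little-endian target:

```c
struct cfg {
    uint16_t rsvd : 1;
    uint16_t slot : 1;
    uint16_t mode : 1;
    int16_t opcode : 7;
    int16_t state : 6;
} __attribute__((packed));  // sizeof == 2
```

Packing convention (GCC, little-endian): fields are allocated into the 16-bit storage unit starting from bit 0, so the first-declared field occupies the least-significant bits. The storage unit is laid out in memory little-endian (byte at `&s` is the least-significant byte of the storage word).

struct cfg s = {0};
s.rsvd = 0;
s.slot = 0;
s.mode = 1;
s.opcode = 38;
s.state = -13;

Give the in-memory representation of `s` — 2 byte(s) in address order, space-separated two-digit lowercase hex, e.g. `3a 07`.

rsvd (1b) val=0 bits=0x0 at bit 0: 0x0000
slot (1b) val=0 bits=0x0 at bit 1: 0x0000
mode (1b) val=1 bits=0x1 at bit 2: 0x0004
opcode (7b) val=38 bits=0x26 at bit 3: 0x0134
state (6b) val=-13 bits=0x33 at bit 10: 0xcd34
word = 0xcd34 → little-endian bytes:
  [0]=0x34  [1]=0xcd

34 cd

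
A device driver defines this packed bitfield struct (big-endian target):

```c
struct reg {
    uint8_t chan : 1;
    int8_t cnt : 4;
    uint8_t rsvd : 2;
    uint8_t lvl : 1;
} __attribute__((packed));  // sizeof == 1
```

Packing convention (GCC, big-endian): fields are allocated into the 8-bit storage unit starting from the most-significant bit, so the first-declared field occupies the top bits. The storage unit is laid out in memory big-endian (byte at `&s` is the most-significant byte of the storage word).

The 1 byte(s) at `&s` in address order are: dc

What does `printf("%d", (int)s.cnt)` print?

[0]=0xdc (big-endian) → word 0xdc
chan:1 @ bit 7 → (0xdc>>7)&0x1 = 0x1
cnt:4 @ bit 3 → (0xdc>>3)&0xf = 0xb  ←
rsvd:2 @ bit 1 → (0xdc>>1)&0x3 = 0x2
lvl:1 @ bit 0 → (0xdc>>0)&0x1 = 0x0
cnt signed 4b, MSB=1: 11 - 16 = -5

-5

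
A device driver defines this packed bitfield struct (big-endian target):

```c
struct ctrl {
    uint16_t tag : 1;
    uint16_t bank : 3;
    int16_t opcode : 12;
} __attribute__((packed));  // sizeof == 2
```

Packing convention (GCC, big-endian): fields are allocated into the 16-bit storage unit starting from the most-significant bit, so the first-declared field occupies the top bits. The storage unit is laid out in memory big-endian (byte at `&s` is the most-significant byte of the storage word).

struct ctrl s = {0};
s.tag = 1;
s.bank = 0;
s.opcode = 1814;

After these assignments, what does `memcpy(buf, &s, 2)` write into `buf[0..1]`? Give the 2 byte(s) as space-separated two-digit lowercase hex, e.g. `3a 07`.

[15+:1] tag=1 & 0x1 = 0x1; word=0x8000
[12+:3] bank=0 & 0x7 = 0x0; word=0x8000
[0+:12] opcode=1814 & 0xfff = 0x716; word=0x8716
word = 0x8716 → big-endian bytes:
  [0]=0x87  [1]=0x16

87 16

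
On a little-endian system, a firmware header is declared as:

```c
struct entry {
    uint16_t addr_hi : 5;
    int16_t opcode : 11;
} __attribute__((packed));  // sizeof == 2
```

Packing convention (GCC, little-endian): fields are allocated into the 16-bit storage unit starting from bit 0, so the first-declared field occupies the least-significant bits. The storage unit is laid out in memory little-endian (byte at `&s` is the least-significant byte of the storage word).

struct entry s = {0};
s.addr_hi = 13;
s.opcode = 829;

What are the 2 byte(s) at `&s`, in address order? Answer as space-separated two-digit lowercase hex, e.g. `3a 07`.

ad 67

addr_hi:5 = 13 → 0xd << 0 → word 0x000d
opcode:11 = 829 → 0x33d << 5 → word 0x67ad
word = 0x67ad → little-endian bytes:
  [0]=0xad  [1]=0x67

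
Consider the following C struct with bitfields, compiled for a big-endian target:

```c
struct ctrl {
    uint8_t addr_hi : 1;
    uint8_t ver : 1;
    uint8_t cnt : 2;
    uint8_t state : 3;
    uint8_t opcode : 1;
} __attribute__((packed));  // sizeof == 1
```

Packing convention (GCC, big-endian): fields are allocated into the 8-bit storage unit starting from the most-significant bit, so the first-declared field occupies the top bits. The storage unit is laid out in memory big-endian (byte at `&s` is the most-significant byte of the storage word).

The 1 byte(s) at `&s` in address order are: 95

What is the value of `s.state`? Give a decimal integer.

2

[0]=0x95 (big-endian) → word 0x95
addr_hi [7+:1] = (word>>7) & 0x1 = 1
ver [6+:1] = (word>>6) & 0x1 = 0
cnt [4+:2] = (word>>4) & 0x3 = 1
state [1+:3] = (word>>1) & 0x7 = 2  ←
opcode [0+:1] = (word>>0) & 0x1 = 1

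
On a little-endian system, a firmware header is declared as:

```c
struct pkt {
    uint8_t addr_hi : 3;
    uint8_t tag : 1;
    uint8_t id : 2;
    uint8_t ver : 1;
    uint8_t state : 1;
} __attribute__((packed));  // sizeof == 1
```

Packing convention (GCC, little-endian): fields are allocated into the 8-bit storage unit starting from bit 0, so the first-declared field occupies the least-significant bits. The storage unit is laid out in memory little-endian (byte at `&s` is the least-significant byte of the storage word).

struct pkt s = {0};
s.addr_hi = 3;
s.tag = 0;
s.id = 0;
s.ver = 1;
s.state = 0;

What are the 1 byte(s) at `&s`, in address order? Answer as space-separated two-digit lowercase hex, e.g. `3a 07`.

43

addr_hi (3b) val=3 bits=0x3 at bit 0: 0x03
tag (1b) val=0 bits=0x0 at bit 3: 0x03
id (2b) val=0 bits=0x0 at bit 4: 0x03
ver (1b) val=1 bits=0x1 at bit 6: 0x43
state (1b) val=0 bits=0x0 at bit 7: 0x43
word = 0x43 → little-endian bytes:
  [0]=0x43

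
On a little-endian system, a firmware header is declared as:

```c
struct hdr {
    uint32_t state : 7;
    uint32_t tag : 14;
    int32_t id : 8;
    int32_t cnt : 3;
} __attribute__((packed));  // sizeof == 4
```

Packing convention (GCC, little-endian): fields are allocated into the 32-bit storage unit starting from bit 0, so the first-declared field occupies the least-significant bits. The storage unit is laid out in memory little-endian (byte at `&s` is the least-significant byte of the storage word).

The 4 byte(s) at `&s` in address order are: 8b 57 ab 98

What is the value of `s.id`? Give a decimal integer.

[0]=0x8b [1]=0x57 [2]=0xab [3]=0x98 (little-endian) → word 0x98ab578b
state [0+:7] = (word>>0) & 0x7f = 11
tag [7+:14] = (word>>7) & 0x3fff = 5807
id [21+:8] = (word>>21) & 0xff = 197  ←
cnt [29+:3] = (word>>29) & 0x7 = 4
id signed 8b, MSB=1: 197 - 256 = -59

-59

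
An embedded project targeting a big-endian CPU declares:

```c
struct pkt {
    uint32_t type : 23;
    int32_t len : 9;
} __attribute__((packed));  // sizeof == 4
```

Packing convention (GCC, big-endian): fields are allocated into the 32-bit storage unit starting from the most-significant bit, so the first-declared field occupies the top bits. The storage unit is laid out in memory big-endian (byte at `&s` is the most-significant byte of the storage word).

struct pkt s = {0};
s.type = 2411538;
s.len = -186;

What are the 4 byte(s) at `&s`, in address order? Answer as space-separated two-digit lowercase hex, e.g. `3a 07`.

49 98 25 46

type:23 = 2411538 → 0x24cc12 << 9 → word 0x49982400
len:9 = -186 → 0x146 << 0 → word 0x49982546
word = 0x49982546 → big-endian bytes:
  [0]=0x49  [1]=0x98  [2]=0x25  [3]=0x46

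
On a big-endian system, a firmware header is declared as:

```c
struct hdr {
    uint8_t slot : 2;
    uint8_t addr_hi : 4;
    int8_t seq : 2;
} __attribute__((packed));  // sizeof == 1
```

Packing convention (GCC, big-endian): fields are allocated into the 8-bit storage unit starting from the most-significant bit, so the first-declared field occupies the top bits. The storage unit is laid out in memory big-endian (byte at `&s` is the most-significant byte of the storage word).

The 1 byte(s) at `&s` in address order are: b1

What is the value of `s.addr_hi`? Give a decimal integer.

[0]=0xb1 (big-endian) → word 0xb1
slot:2 @ bit 6 → (0xb1>>6)&0x3 = 0x2
addr_hi:4 @ bit 2 → (0xb1>>2)&0xf = 0xc  ←
seq:2 @ bit 0 → (0xb1>>0)&0x3 = 0x1

12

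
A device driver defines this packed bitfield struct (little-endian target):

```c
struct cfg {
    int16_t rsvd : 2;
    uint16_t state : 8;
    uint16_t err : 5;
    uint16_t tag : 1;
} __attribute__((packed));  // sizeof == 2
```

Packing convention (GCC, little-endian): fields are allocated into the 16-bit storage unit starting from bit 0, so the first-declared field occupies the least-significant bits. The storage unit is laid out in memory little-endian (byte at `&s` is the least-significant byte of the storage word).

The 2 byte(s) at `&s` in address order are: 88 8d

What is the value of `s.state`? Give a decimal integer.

[0]=0x88 [1]=0x8d (little-endian) → word 0x8d88
rsvd:2 @ bit 0 → (0x8d88>>0)&0x3 = 0x0
state:8 @ bit 2 → (0x8d88>>2)&0xff = 0x62  ←
err:5 @ bit 10 → (0x8d88>>10)&0x1f = 0x3
tag:1 @ bit 15 → (0x8d88>>15)&0x1 = 0x1

98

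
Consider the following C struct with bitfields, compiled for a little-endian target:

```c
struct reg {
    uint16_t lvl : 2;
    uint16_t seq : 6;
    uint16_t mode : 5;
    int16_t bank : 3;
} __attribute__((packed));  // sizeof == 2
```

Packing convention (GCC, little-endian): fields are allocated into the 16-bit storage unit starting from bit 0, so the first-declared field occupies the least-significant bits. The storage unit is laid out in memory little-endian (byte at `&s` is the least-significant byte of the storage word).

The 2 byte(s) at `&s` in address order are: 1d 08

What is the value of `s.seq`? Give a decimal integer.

7

[0]=0x1d [1]=0x08 (little-endian) → word 0x081d
lvl [0+:2] = (word>>0) & 0x3 = 1
seq [2+:6] = (word>>2) & 0x3f = 7  ←
mode [8+:5] = (word>>8) & 0x1f = 8
bank [13+:3] = (word>>13) & 0x7 = 0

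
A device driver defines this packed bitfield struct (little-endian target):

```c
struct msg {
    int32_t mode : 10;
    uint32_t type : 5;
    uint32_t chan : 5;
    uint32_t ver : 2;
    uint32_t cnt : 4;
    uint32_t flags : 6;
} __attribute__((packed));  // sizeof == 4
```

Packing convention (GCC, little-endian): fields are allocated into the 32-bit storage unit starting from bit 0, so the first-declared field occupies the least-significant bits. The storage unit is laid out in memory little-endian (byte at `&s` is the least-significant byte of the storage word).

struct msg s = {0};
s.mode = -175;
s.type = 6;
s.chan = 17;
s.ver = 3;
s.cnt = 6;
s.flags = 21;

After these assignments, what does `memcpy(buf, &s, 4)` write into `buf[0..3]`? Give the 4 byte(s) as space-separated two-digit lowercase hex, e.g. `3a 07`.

mode (10b) val=-175 bits=0x351 at bit 0: 0x00000351
type (5b) val=6 bits=0x6 at bit 10: 0x00001b51
chan (5b) val=17 bits=0x11 at bit 15: 0x00089b51
ver (2b) val=3 bits=0x3 at bit 20: 0x00389b51
cnt (4b) val=6 bits=0x6 at bit 22: 0x01b89b51
flags (6b) val=21 bits=0x15 at bit 26: 0x55b89b51
word = 0x55b89b51 → little-endian bytes:
  [0]=0x51  [1]=0x9b  [2]=0xb8  [3]=0x55

51 9b b8 55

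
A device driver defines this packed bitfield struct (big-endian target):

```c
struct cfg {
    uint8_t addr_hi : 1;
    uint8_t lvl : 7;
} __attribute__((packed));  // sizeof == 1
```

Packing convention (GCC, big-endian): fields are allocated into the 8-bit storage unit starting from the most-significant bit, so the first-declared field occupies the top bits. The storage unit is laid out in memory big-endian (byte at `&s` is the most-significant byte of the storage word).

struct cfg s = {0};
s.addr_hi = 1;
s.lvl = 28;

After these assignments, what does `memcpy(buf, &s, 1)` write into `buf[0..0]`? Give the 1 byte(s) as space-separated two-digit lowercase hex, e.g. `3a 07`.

addr_hi:1 = 1 → 0x1 << 7 → word 0x80
lvl:7 = 28 → 0x1c << 0 → word 0x9c
word = 0x9c → big-endian bytes:
  [0]=0x9c

9c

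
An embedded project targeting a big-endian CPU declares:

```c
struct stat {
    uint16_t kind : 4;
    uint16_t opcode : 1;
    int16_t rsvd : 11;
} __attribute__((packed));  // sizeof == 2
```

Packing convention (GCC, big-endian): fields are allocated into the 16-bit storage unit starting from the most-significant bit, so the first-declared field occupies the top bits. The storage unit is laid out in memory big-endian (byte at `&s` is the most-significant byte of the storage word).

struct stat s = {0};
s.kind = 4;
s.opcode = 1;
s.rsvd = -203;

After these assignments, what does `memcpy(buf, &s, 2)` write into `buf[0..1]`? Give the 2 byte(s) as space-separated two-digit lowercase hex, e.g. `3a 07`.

4f 35

[12+:4] kind=4 & 0xf = 0x4; word=0x4000
[11+:1] opcode=1 & 0x1 = 0x1; word=0x4800
[0+:11] rsvd=-203 & 0x7ff = 0x735; word=0x4f35
word = 0x4f35 → big-endian bytes:
  [0]=0x4f  [1]=0x35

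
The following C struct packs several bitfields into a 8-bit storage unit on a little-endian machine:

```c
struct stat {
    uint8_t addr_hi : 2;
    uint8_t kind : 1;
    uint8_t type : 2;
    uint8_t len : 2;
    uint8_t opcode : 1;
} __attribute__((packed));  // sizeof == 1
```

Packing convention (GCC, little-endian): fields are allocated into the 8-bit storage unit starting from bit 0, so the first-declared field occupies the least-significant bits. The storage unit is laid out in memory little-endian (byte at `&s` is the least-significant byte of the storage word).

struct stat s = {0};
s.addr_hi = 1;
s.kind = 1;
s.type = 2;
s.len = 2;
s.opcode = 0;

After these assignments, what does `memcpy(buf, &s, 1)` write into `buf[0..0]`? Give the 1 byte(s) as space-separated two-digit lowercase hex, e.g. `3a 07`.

55

addr_hi (2b) val=1 bits=0x1 at bit 0: 0x01
kind (1b) val=1 bits=0x1 at bit 2: 0x05
type (2b) val=2 bits=0x2 at bit 3: 0x15
len (2b) val=2 bits=0x2 at bit 5: 0x55
opcode (1b) val=0 bits=0x0 at bit 7: 0x55
word = 0x55 → little-endian bytes:
  [0]=0x55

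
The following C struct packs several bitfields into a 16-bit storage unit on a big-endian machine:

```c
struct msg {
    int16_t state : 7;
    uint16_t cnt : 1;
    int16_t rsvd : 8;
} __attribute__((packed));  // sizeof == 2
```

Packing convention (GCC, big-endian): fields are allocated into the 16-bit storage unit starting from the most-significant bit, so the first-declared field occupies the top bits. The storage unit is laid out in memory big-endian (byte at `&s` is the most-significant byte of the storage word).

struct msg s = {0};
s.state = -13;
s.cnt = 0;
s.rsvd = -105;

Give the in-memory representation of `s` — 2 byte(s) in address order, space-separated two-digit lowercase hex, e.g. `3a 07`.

state (7b) val=-13 bits=0x73 at bit 9: 0xe600
cnt (1b) val=0 bits=0x0 at bit 8: 0xe600
rsvd (8b) val=-105 bits=0x97 at bit 0: 0xe697
word = 0xe697 → big-endian bytes:
  [0]=0xe6  [1]=0x97

e6 97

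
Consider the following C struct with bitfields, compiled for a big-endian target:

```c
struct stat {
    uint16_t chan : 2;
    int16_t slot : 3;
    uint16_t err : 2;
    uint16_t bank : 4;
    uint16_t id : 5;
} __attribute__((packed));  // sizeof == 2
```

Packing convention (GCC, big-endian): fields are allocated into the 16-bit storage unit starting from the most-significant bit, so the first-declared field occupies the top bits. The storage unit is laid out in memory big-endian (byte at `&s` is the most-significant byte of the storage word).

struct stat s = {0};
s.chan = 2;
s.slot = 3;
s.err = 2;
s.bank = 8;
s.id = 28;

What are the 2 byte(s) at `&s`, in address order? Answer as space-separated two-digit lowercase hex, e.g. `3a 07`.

9d 1c

[14+:2] chan=2 & 0x3 = 0x2; word=0x8000
[11+:3] slot=3 & 0x7 = 0x3; word=0x9800
[9+:2] err=2 & 0x3 = 0x2; word=0x9c00
[5+:4] bank=8 & 0xf = 0x8; word=0x9d00
[0+:5] id=28 & 0x1f = 0x1c; word=0x9d1c
word = 0x9d1c → big-endian bytes:
  [0]=0x9d  [1]=0x1c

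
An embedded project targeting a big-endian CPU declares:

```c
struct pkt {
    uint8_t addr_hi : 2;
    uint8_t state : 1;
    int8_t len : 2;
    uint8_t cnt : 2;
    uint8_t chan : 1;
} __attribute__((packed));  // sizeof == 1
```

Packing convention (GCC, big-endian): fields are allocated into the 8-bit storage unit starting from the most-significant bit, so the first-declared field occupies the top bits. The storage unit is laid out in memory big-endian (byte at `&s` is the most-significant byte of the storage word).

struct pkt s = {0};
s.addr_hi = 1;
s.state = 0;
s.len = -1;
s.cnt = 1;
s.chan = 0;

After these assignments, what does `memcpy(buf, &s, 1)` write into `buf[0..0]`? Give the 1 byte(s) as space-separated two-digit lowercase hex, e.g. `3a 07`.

addr_hi:2 = 1 → 0x1 << 6 → word 0x40
state:1 = 0 → 0x0 << 5 → word 0x40
len:2 = -1 → 0x3 << 3 → word 0x58
cnt:2 = 1 → 0x1 << 1 → word 0x5a
chan:1 = 0 → 0x0 << 0 → word 0x5a
word = 0x5a → big-endian bytes:
  [0]=0x5a

5a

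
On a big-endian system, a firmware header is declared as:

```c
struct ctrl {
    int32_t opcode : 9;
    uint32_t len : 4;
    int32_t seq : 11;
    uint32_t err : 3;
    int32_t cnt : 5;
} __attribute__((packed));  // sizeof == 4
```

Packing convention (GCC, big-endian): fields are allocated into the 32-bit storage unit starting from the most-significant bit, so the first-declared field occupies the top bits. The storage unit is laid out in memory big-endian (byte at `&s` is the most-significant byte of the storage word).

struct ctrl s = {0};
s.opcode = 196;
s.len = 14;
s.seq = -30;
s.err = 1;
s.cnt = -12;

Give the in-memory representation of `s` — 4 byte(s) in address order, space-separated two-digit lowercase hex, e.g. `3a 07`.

62 77 e2 34

opcode (9b) val=196 bits=0xc4 at bit 23: 0x62000000
len (4b) val=14 bits=0xe at bit 19: 0x62700000
seq (11b) val=-30 bits=0x7e2 at bit 8: 0x6277e200
err (3b) val=1 bits=0x1 at bit 5: 0x6277e220
cnt (5b) val=-12 bits=0x14 at bit 0: 0x6277e234
word = 0x6277e234 → big-endian bytes:
  [0]=0x62  [1]=0x77  [2]=0xe2  [3]=0x34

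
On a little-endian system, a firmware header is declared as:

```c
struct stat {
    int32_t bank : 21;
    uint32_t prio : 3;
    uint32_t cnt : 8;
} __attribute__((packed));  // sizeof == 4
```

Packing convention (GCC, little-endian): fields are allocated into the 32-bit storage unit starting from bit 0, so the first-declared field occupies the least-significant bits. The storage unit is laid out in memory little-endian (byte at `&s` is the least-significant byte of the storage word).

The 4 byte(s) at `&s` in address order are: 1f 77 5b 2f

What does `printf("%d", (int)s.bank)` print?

[0]=0x1f [1]=0x77 [2]=0x5b [3]=0x2f (little-endian) → word 0x2f5b771f
bank [0+:21] = (word>>0) & 0x1fffff = 1799967  ←
prio [21+:3] = (word>>21) & 0x7 = 2
cnt [24+:8] = (word>>24) & 0xff = 47
bank signed 21b, MSB=1: 1799967 - 2097152 = -297185

-297185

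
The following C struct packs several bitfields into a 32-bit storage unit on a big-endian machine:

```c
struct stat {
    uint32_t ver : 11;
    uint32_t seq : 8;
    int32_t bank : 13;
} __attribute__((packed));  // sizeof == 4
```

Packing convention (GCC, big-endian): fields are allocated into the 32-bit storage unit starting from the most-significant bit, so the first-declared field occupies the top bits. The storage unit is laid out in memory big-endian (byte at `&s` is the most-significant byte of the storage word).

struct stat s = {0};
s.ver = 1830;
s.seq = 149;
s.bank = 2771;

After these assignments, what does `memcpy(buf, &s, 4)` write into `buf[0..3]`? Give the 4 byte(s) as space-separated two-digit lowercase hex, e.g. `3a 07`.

e4 d2 aa d3

ver:11 = 1830 → 0x726 << 21 → word 0xe4c00000
seq:8 = 149 → 0x95 << 13 → word 0xe4d2a000
bank:13 = 2771 → 0xad3 << 0 → word 0xe4d2aad3
word = 0xe4d2aad3 → big-endian bytes:
  [0]=0xe4  [1]=0xd2  [2]=0xaa  [3]=0xd3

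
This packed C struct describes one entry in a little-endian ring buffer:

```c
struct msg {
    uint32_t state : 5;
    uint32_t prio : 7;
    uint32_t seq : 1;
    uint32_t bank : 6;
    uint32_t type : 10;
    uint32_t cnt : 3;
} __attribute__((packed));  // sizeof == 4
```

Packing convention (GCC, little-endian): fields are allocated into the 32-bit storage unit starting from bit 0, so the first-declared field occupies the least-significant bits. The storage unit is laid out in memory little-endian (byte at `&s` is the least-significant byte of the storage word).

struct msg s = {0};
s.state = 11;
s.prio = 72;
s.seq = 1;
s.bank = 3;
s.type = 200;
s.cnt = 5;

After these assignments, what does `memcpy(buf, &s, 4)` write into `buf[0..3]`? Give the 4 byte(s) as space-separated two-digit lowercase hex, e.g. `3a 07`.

0b 79 40 a6

state (5b) val=11 bits=0xb at bit 0: 0x0000000b
prio (7b) val=72 bits=0x48 at bit 5: 0x0000090b
seq (1b) val=1 bits=0x1 at bit 12: 0x0000190b
bank (6b) val=3 bits=0x3 at bit 13: 0x0000790b
type (10b) val=200 bits=0xc8 at bit 19: 0x0640790b
cnt (3b) val=5 bits=0x5 at bit 29: 0xa640790b
word = 0xa640790b → little-endian bytes:
  [0]=0x0b  [1]=0x79  [2]=0x40  [3]=0xa6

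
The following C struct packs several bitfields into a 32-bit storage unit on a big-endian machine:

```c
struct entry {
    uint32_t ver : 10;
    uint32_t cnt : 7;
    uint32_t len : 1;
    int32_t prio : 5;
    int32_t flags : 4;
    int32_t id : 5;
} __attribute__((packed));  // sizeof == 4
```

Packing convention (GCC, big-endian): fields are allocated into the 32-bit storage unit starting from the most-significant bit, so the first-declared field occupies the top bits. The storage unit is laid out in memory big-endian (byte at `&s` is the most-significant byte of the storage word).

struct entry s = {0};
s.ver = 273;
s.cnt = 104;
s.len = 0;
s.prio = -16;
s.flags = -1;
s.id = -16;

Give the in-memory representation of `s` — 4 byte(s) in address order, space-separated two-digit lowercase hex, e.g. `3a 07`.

[22+:10] ver=273 & 0x3ff = 0x111; word=0x44400000
[15+:7] cnt=104 & 0x7f = 0x68; word=0x44740000
[14+:1] len=0 & 0x1 = 0x0; word=0x44740000
[9+:5] prio=-16 & 0x1f = 0x10; word=0x44742000
[5+:4] flags=-1 & 0xf = 0xf; word=0x447421e0
[0+:5] id=-16 & 0x1f = 0x10; word=0x447421f0
word = 0x447421f0 → big-endian bytes:
  [0]=0x44  [1]=0x74  [2]=0x21  [3]=0xf0

44 74 21 f0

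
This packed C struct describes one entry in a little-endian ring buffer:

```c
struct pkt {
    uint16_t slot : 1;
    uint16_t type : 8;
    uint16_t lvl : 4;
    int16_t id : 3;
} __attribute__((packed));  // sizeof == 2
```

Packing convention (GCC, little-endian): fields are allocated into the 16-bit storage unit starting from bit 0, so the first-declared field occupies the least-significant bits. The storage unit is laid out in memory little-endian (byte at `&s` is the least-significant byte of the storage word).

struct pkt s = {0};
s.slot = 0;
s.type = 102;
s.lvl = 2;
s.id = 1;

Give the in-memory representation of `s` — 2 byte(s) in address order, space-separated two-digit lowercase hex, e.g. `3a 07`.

cc 24

[0+:1] slot=0 & 0x1 = 0x0; word=0x0000
[1+:8] type=102 & 0xff = 0x66; word=0x00cc
[9+:4] lvl=2 & 0xf = 0x2; word=0x04cc
[13+:3] id=1 & 0x7 = 0x1; word=0x24cc
word = 0x24cc → little-endian bytes:
  [0]=0xcc  [1]=0x24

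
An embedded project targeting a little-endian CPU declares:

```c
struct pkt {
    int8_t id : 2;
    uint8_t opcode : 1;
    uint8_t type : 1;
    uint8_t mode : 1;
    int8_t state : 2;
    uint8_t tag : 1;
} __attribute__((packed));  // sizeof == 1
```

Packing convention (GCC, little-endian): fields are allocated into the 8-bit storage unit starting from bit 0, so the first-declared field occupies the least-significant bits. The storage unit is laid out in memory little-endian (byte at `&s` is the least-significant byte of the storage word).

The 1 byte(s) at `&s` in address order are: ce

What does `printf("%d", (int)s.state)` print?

[0]=0xce (little-endian) → word 0xce
id [0+:2] = (word>>0) & 0x3 = 2
opcode [2+:1] = (word>>2) & 0x1 = 1
type [3+:1] = (word>>3) & 0x1 = 1
mode [4+:1] = (word>>4) & 0x1 = 0
state [5+:2] = (word>>5) & 0x3 = 2  ←
tag [7+:1] = (word>>7) & 0x1 = 1
state signed 2b, MSB=1: 2 - 4 = -2

-2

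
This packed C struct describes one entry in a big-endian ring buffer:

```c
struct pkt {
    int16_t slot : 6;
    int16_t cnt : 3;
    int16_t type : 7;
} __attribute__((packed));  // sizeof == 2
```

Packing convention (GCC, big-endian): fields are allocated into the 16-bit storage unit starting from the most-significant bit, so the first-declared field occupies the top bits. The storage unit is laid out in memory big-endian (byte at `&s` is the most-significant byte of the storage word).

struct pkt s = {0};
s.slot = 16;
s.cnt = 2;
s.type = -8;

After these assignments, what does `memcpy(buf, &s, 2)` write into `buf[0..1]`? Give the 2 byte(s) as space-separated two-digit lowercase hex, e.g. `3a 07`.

slot:6 = 16 → 0x10 << 10 → word 0x4000
cnt:3 = 2 → 0x2 << 7 → word 0x4100
type:7 = -8 → 0x78 << 0 → word 0x4178
word = 0x4178 → big-endian bytes:
  [0]=0x41  [1]=0x78

41 78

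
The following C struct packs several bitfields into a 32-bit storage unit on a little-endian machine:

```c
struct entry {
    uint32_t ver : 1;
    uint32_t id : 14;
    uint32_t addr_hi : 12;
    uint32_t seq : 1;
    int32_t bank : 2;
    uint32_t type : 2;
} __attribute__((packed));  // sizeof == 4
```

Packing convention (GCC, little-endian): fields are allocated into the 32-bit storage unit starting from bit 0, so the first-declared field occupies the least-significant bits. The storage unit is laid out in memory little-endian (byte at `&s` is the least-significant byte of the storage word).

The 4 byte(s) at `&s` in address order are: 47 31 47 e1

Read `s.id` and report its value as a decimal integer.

[0]=0x47 [1]=0x31 [2]=0x47 [3]=0xe1 (little-endian) → word 0xe1473147
ver [0+:1] = (word>>0) & 0x1 = 1
id [1+:14] = (word>>1) & 0x3fff = 6307  ←
addr_hi [15+:12] = (word>>15) & 0xfff = 654
seq [27+:1] = (word>>27) & 0x1 = 0
bank [28+:2] = (word>>28) & 0x3 = 2
type [30+:2] = (word>>30) & 0x3 = 3

6307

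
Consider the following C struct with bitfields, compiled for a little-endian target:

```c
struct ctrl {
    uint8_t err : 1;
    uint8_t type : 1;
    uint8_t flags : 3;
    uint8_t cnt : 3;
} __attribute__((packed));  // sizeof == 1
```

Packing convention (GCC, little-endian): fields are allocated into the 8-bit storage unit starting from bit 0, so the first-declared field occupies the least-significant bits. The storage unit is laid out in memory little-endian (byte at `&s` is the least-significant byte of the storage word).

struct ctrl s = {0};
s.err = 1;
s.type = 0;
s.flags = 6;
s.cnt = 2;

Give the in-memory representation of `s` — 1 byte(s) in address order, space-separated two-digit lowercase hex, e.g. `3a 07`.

59

err:1 = 1 → 0x1 << 0 → word 0x01
type:1 = 0 → 0x0 << 1 → word 0x01
flags:3 = 6 → 0x6 << 2 → word 0x19
cnt:3 = 2 → 0x2 << 5 → word 0x59
word = 0x59 → little-endian bytes:
  [0]=0x59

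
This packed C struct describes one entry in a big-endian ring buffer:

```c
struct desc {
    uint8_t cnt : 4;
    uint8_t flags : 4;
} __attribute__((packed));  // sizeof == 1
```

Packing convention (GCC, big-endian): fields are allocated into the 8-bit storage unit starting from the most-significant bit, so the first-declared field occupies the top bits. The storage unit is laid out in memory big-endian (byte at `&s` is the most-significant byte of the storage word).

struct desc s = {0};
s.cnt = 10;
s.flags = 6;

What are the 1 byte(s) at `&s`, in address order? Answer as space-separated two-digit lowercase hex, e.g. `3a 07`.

cnt:4 = 10 → 0xa << 4 → word 0xa0
flags:4 = 6 → 0x6 << 0 → word 0xa6
word = 0xa6 → big-endian bytes:
  [0]=0xa6

a6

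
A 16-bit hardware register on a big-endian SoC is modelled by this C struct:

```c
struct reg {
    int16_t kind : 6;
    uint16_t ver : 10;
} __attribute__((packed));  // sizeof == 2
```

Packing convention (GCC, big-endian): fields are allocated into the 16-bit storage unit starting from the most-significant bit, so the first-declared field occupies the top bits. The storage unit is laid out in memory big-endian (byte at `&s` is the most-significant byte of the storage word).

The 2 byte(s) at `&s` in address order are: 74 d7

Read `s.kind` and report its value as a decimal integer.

[0]=0x74 [1]=0xd7 (big-endian) → word 0x74d7
kind [10+:6] = (word>>10) & 0x3f = 29  ←
ver [0+:10] = (word>>0) & 0x3ff = 215
kind signed 6b, MSB=0: value = 29

29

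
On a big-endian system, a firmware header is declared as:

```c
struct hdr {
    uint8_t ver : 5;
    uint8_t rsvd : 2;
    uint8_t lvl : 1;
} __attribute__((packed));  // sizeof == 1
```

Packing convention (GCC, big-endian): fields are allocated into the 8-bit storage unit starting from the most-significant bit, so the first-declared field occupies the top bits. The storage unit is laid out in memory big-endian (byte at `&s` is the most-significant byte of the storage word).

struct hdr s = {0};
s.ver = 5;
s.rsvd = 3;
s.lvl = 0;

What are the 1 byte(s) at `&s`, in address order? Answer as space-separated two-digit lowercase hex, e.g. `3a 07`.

2e

[3+:5] ver=5 & 0x1f = 0x5; word=0x28
[1+:2] rsvd=3 & 0x3 = 0x3; word=0x2e
[0+:1] lvl=0 & 0x1 = 0x0; word=0x2e
word = 0x2e → big-endian bytes:
  [0]=0x2e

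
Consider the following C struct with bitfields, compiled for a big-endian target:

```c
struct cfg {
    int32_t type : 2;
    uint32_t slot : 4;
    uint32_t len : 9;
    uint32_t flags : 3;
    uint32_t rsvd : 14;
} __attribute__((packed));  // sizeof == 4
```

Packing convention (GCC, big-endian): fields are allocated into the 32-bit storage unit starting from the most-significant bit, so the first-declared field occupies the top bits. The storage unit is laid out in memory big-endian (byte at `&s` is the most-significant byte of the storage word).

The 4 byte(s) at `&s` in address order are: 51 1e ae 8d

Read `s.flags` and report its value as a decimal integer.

[0]=0x51 [1]=0x1e [2]=0xae [3]=0x8d (big-endian) → word 0x511eae8d
type [30+:2] = (word>>30) & 0x3 = 1
slot [26+:4] = (word>>26) & 0xf = 4
len [17+:9] = (word>>17) & 0x1ff = 143
flags [14+:3] = (word>>14) & 0x7 = 2  ←
rsvd [0+:14] = (word>>0) & 0x3fff = 11917

2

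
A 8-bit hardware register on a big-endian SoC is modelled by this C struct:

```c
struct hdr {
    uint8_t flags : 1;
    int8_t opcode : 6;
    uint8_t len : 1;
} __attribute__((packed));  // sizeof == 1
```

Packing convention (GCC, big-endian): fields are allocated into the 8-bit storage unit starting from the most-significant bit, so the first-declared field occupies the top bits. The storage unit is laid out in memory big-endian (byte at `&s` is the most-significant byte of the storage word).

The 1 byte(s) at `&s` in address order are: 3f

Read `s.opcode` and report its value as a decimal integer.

31

[0]=0x3f (big-endian) → word 0x3f
flags [7+:1] = (word>>7) & 0x1 = 0
opcode [1+:6] = (word>>1) & 0x3f = 31  ←
len [0+:1] = (word>>0) & 0x1 = 1
opcode signed 6b, MSB=0: value = 31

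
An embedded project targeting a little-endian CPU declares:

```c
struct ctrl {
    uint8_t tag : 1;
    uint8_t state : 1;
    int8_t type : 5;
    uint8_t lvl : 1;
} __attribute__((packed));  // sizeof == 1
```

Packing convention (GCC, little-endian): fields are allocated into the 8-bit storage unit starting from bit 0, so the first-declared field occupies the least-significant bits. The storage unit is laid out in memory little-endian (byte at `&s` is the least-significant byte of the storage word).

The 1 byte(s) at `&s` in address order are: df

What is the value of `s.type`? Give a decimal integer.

-9

[0]=0xdf (little-endian) → word 0xdf
tag [0+:1] = (word>>0) & 0x1 = 1
state [1+:1] = (word>>1) & 0x1 = 1
type [2+:5] = (word>>2) & 0x1f = 23  ←
lvl [7+:1] = (word>>7) & 0x1 = 1
type signed 5b, MSB=1: 23 - 32 = -9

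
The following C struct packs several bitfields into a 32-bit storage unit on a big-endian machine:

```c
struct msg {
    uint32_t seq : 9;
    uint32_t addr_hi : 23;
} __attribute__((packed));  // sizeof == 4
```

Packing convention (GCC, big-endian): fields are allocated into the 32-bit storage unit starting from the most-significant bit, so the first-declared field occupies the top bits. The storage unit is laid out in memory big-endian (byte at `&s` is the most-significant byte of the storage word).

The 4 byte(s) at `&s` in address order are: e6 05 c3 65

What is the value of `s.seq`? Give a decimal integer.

[0]=0xe6 [1]=0x05 [2]=0xc3 [3]=0x65 (big-endian) → word 0xe605c365
seq:9 @ bit 23 → (0xe605c365>>23)&0x1ff = 0x1cc  ←
addr_hi:23 @ bit 0 → (0xe605c365>>0)&0x7fffff = 0x5c365

460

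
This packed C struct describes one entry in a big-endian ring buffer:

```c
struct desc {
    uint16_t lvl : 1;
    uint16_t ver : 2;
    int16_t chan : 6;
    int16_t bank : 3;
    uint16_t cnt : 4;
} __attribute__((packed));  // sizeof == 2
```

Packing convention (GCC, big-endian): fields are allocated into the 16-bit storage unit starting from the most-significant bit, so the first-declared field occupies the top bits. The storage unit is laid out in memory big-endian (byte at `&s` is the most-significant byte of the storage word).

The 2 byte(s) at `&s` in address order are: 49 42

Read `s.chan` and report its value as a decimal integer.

[0]=0x49 [1]=0x42 (big-endian) → word 0x4942
lvl:1 @ bit 15 → (0x4942>>15)&0x1 = 0x0
ver:2 @ bit 13 → (0x4942>>13)&0x3 = 0x2
chan:6 @ bit 7 → (0x4942>>7)&0x3f = 0x12  ←
bank:3 @ bit 4 → (0x4942>>4)&0x7 = 0x4
cnt:4 @ bit 0 → (0x4942>>0)&0xf = 0x2
chan signed 6b, MSB=0: value = 18

18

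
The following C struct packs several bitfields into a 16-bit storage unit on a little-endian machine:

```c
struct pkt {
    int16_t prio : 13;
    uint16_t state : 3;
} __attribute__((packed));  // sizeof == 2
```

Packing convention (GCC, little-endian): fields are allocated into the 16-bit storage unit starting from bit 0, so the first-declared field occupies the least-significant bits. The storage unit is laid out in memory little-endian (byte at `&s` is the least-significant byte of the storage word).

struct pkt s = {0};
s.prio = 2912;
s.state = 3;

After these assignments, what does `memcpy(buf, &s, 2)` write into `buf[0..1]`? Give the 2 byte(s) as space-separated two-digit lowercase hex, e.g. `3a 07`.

prio:13 = 2912 → 0xb60 << 0 → word 0x0b60
state:3 = 3 → 0x3 << 13 → word 0x6b60
word = 0x6b60 → little-endian bytes:
  [0]=0x60  [1]=0x6b

60 6b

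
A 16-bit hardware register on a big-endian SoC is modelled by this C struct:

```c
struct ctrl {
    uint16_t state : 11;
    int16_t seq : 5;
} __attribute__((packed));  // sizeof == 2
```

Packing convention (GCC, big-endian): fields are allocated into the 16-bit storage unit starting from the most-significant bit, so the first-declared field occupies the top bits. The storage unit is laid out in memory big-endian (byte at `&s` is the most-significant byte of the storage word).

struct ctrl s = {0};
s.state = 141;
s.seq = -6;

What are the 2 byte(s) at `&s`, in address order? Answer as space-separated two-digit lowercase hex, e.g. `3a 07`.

state:11 = 141 → 0x8d << 5 → word 0x11a0
seq:5 = -6 → 0x1a << 0 → word 0x11ba
word = 0x11ba → big-endian bytes:
  [0]=0x11  [1]=0xba

11 ba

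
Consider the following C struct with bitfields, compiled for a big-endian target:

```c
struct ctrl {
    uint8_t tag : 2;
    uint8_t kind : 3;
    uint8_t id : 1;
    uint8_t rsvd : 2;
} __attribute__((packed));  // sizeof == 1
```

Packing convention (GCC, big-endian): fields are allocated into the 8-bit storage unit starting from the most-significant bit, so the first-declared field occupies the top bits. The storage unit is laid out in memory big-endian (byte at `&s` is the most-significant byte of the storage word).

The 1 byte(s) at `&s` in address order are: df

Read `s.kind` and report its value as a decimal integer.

3

[0]=0xdf (big-endian) → word 0xdf
tag:2 @ bit 6 → (0xdf>>6)&0x3 = 0x3
kind:3 @ bit 3 → (0xdf>>3)&0x7 = 0x3  ←
id:1 @ bit 2 → (0xdf>>2)&0x1 = 0x1
rsvd:2 @ bit 0 → (0xdf>>0)&0x3 = 0x3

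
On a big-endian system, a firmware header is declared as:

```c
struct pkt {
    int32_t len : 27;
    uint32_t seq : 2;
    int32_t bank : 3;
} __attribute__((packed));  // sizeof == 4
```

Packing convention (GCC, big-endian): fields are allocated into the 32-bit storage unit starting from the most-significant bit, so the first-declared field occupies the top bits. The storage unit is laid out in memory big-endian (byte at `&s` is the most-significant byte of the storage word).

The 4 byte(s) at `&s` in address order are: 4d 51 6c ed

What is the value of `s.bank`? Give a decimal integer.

-3

[0]=0x4d [1]=0x51 [2]=0x6c [3]=0xed (big-endian) → word 0x4d516ced
len:27 @ bit 5 → (0x4d516ced>>5)&0x7ffffff = 0x26a8b67
seq:2 @ bit 3 → (0x4d516ced>>3)&0x3 = 0x1
bank:3 @ bit 0 → (0x4d516ced>>0)&0x7 = 0x5  ←
bank signed 3b, MSB=1: 5 - 8 = -3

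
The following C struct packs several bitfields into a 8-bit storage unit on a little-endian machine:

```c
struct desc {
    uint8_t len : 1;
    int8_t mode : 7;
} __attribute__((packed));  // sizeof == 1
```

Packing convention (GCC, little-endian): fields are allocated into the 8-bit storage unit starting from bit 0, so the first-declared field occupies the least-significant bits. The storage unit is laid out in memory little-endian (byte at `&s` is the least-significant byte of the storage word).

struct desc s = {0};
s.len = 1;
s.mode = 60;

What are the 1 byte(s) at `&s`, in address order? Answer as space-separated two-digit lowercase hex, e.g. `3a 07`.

len (1b) val=1 bits=0x1 at bit 0: 0x01
mode (7b) val=60 bits=0x3c at bit 1: 0x79
word = 0x79 → little-endian bytes:
  [0]=0x79

79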